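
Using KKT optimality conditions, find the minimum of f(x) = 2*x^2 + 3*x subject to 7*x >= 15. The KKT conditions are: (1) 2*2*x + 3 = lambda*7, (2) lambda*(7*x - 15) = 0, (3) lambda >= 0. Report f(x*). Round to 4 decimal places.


Step 1: Try lambda = 0 (constraint inactive).
x_unc = -3/(2*2) = -0.75
Check: 7*-0.75 = -5.25 < 15 -- violated!
Step 2: Constraint must be active: 7*x = 15
x* = 15/7 = 2.1429 (rounded; the exact value 15/7 is used below)
lambda = (2*2*(15/7) + 3)/7 = 1.6531
Step 3: Compute optimal value.
f(x*) = 2*(15/7)^2 + 3*(15/7) = 15.6122


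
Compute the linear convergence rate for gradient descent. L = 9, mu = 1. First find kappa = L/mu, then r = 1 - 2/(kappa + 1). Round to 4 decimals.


Step 1: Compute the condition number.
kappa = L/mu = 9/1 = 9.0
Step 2: Compute the convergence rate.
r = 1 - 2/(kappa + 1) = 1 - 2*mu/(L + mu) = (L - mu)/(L + mu) = 8/10 = 0.8


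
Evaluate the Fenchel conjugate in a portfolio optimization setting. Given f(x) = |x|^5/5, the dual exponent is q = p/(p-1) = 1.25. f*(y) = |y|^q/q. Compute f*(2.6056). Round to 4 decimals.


The conjugate exponent q satisfies 1/p + 1/q = 1.
p = 5, so q = 5/(5 - 1) = 1.25
|y|^q = 2.6056^1.25 = 3.3104
f*(2.6056) = 3.3104 / 1.25 = 2.6483


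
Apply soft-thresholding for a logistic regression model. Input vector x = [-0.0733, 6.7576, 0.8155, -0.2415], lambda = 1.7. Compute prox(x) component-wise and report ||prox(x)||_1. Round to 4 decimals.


Soft-thresholding with lambda = 1.7:
prox(-0.0733) = sign(-0.0733)*max(|-0.0733| - 1.7, 0) = 0.0
prox(6.7576) = sign(6.7576)*max(|6.7576| - 1.7, 0) = 5.0576
prox(0.8155) = sign(0.8155)*max(|0.8155| - 1.7, 0) = 0.0
prox(-0.2415) = sign(-0.2415)*max(|-0.2415| - 1.7, 0) = 0.0
prox(x) = [0.0, 5.0576, 0.0, 0.0]
||prox(x)||_1 = 0.0 + 5.0576 + 0.0 + 0.0 = 5.0576


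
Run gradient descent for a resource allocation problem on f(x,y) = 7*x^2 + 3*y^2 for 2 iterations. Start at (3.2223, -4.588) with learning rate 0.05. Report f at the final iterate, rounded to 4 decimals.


Gradient descent on f(x,y) = 7*x^2 + 3*y^2.
Starting point: (3.2223, -4.588), alpha = 0.05
Step 1: grad_x = 2*7*3.2223 = 45.1122, grad_y = 2*3*-4.588 = -27.528
  x_1 = 3.2223 - 0.05*45.1122 = 0.9667
  y_1 = -4.588 - 0.05*-27.528 = -3.2116
Step 2: grad_x = 2*7*0.9667 = 13.5337, grad_y = 2*3*-3.2116 = -19.2696
  x_2 = 0.9667 - 0.05*13.5337 = 0.29
  y_2 = -3.2116 - 0.05*-19.2696 = -2.2481
f(0.29, -2.2481) = 7*0.29^2 + 3*(-2.2481)^2 = 15.7509


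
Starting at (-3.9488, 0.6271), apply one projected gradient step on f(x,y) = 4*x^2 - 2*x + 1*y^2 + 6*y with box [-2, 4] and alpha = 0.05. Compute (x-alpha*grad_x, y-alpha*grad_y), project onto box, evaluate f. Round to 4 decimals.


Step 1: Compute gradient at (-3.9488, 0.6271).
grad_x = 2*4*-3.9488 - 2 = -33.5904
grad_y = 2*1*0.6271 + 6 = 7.2542
Step 2: Gradient step.
x_raw = -3.9488 - 0.05*-33.5904 = -2.2693
y_raw = 0.6271 - 0.05*7.2542 = 0.2644
Step 3: Project onto [-2, 4].
x_proj = clip(-2.2693) = -2.0
y_proj = clip(0.2644) = 0.2644
Step 4: Evaluate f.
f(-2.0, 0.2644) = 21.6562


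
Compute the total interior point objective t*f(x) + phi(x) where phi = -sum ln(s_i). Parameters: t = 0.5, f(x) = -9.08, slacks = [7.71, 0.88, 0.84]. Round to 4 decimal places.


Step 1: Compute log-barrier.
ln values: [2.0425, -0.1278, -0.1744]
phi = -(2.0425 - 0.1278 - 0.1744) = -1.7403
Step 2: Compute augmented objective.
t*f(x) = 0.5*-9.08 = -4.54
Total = -4.54 - 1.7403 = -6.2803


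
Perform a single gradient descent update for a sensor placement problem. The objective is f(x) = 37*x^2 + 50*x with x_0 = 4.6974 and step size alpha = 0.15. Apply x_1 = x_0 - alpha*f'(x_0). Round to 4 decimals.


We compute the gradient at x_0 and apply the update.
f'(x) = 74*x + 50
f'(4.6974) = 74*4.6974 + 50 = 397.6076
x_1 = 4.6974 - 0.15*397.6076 = -54.9437


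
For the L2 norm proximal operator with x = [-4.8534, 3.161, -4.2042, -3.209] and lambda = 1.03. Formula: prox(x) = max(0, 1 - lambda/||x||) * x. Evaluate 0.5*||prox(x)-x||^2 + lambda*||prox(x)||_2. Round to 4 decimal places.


Step 1: Compute ||x||.
||x|| = 7.8435
Step 2: Compute scaling factor.
scale = max(0, 1 - 1.03/7.8435) = 0.8687
Step 3: prox(x) = [-4.2161, 2.7459, -3.6521, -2.7876]
||prox(x)|| = 6.8135
Step 4: Proximal objective.
0.5*||prox-x||^2 = 0.5305
lambda*||prox|| = 7.0179
Total = 7.5483


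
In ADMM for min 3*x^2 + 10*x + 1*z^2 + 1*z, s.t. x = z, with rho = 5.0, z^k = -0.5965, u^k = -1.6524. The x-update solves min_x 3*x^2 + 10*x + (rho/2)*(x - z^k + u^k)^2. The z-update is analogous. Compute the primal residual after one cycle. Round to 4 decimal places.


ADMM iteration with rho = 5.0, z^k = -0.5965, u^k = -1.6524
Step 1: x-update.
Minimize 3*x^2 + 10*x + (5.0/2)*(x + 0.5965 - 1.6524)^2
FOC: (2*3 + 5.0)*x = -10 + 5.0*(-0.5965 + 1.6524)
x^{k+1} = -0.4291
Step 2: z-update.
Minimize 1*z^2 + 1*z + (5.0/2)*(-0.4291 - z - 1.6524)^2
FOC: (2*1 + 5.0)*z = -1 + 5.0*(-0.4291 - 1.6524)
z^{k+1} = -1.6297
Step 3: u-update.
u^{k+1} = -1.6524 - 0.4291 + 1.6297 = -0.4519
Step 4: Primal residual = |-0.4291 + 1.6297| = 1.2005


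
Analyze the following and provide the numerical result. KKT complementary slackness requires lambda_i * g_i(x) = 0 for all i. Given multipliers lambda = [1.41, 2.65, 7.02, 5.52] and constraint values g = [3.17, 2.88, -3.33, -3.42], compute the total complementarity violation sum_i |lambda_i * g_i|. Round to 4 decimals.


KKT complementary slackness check:
lambda_1 * g_1 = 1.41 * 3.17 = 4.4697
lambda_2 * g_2 = 2.65 * 2.88 = 7.632
lambda_3 * g_3 = 7.02 * -3.33 = -23.3766
lambda_4 * g_4 = 5.52 * -3.42 = -18.8784
Total violation = 4.4697 + 7.632 + 23.3766 + 18.8784 = 54.3567


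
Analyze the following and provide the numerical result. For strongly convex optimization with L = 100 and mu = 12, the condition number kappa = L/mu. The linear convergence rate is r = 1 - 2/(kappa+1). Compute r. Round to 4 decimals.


Step 1: Compute the condition number.
kappa = L/mu = 100/12 = 8.3333
Step 2: Compute the convergence rate.
r = 1 - 2/(kappa + 1) = 1 - 2*mu/(L + mu) = (L - mu)/(L + mu) = 88/112 = 0.7857


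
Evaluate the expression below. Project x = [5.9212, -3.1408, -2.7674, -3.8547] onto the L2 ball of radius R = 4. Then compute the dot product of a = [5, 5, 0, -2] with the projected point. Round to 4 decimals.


Step 1: Compute ||x|| (intermediates to 6 decimals).
||x|| = sqrt(5.9212^2 + (-3.1408)^2 + (-2.7674)^2 + (-3.8547)^2) = 8.212335
Step 2: Project.
Since ||x|| > R, scale = R/||x|| = 4/8.212335 = 0.487072, proj(x) = scale * x
proj(x) = [2.884051, -1.529796, -1.347923, -1.877516]
Step 3: Dot product.
a^T * proj(x) = 5*2.884051 + 5*(-1.529796) + 0*(-1.347923) - 2*(-1.877516) = 10.5263


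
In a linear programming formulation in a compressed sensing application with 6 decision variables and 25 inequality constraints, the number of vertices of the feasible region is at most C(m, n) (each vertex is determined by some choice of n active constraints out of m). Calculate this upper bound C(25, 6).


Each vertex corresponds to some choice of n active constraints out of m, so the number of vertices is at most C(m, n) = m! / (n!(m-n)!).
m = 25, n = 6
Numerator: 25 * 24 * 23 * 22 * 21 * 20
Denominator: 6! = 720
C(25, 6) = 177100


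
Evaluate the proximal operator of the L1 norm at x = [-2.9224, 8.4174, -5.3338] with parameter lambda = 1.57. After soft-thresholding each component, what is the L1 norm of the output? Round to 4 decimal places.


Soft-thresholding with lambda = 1.57:
prox(-2.9224) = sign(-2.9224)*max(|-2.9224| - 1.57, 0) = -1.3524
prox(8.4174) = sign(8.4174)*max(|8.4174| - 1.57, 0) = 6.8474
prox(-5.3338) = sign(-5.3338)*max(|-5.3338| - 1.57, 0) = -3.7638
prox(x) = [-1.3524, 6.8474, -3.7638]
||prox(x)||_1 = 1.3524 + 6.8474 + 3.7638 = 11.9636


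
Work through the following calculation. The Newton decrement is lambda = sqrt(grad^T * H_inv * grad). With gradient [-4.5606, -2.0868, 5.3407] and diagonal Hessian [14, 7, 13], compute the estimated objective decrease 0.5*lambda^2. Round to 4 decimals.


Step 1: H is diagonal, so H^(-1) * g = [-0.3258, -0.2981, 0.4108].
Step 2: g^T H^(-1) g = sum_i g_i^2 / H_ii
  = (-4.5606)^2/14 + (-2.0868)^2/7 + (5.3407)^2/13
  = 1.4856 + 0.6221 + 2.1941 = 4.3018
Step 3: Objective decrease = 0.5 * g^T H^(-1) g = 2.1509


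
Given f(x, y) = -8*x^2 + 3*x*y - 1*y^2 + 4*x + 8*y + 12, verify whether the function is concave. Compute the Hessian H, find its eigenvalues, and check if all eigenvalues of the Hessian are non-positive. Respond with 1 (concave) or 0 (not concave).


The Hessian of f(x,y) = -8*x^2 + 3*x*y - 1*y^2 + 4*x + 8*y + 12 is:
H = [[-16, 3], [3, -2]]
Trace = -16 - 2 = -18
Determinant = -16*-2 - (3)^2 = 23
Discriminant = (-18)^2 - 4*23 = 232.0
Eigenvalues: lambda_1 = -16.6158, lambda_2 = -1.3842
The function is concave.

1


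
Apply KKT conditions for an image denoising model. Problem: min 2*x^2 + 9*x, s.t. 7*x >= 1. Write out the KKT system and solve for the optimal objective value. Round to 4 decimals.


Step 1: Try lambda = 0 (constraint inactive).
x_unc = -9/(2*2) = -2.25
Check: 7*-2.25 = -15.75 < 1 -- violated!
Step 2: Constraint must be active: 7*x = 1
x* = 1/7 = 0.1429 (rounded; the exact value 1/7 is used below)
lambda = (2*2*(1/7) + 9)/7 = 1.3673
Step 3: Compute optimal value.
f(x*) = 2*(1/7)^2 + 9*(1/7) = 1.3265


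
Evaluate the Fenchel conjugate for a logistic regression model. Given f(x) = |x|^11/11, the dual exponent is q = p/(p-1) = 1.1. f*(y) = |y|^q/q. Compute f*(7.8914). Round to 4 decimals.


The conjugate exponent q satisfies 1/p + 1/q = 1.
p = 11, so q = 11/(11 - 1) = 1.1
|y|^q = 7.8914^1.1 = 9.7022
f*(7.8914) = 9.7022 / 1.1 = 8.8202


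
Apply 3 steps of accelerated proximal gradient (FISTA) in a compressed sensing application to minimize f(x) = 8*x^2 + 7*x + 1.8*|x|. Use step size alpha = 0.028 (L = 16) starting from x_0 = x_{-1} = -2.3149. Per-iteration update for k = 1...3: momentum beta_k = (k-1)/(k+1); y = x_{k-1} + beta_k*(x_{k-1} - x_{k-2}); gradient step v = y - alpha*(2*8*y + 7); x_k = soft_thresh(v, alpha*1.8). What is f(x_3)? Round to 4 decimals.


FISTA on f(x) = 8*x^2 + 7*x + 1.8*|x|
L = 16, alpha = 0.028
Iteration 1: beta = 0.0, y = -2.3149 + 0.0*(-2.3149 + 2.3149) = -2.3149
  grad(y) = -30.0384, v = y - alpha*grad = -1.4738
  prox(v) = soft_thresh(-1.4738, 0.0504) = -1.4234
Iteration 2: beta = 0.3333, y = -1.4234 + 0.3333*(-1.4234 + 2.3149) = -1.1263
  grad(y) = -11.0203, v = y - alpha*grad = -0.8177
  prox(v) = soft_thresh(-0.8177, 0.0504) = -0.7673
Iteration 3: beta = 0.5, y = -0.7673 + 0.5*(-0.7673 + 1.4234) = -0.4392
  grad(y) = -0.0278, v = y - alpha*grad = -0.4385
  prox(v) = soft_thresh(-0.4385, 0.0504) = -0.3881
f(x_3) = 8*(-0.3881)^2 + 7*(-0.3881) + 1.8*|-0.3881| = -0.8132


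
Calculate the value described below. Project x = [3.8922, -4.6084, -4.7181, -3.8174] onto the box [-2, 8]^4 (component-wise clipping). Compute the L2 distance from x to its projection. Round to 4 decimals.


Project each component onto [-2, 8].
clip(3.8922) = 3.8922, clip(-4.6084) = -2.0, clip(-4.7181) = -2.0, clip(-3.8174) = -2.0
Projection = [3.8922, -2.0, -2.0, -2.0]
Squared diffs: [0.0, 6.8038, 7.3881, 3.3029]
Distance = sqrt(17.4948) = 4.1827


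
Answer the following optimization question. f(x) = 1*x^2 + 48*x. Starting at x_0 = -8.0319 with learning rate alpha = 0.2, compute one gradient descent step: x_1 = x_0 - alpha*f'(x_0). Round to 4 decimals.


We compute the gradient at x_0 and apply the update.
f'(x) = 2*x + 48
f'(-8.0319) = 2*-8.0319 + 48 = 31.9362
x_1 = -8.0319 - 0.2*31.9362 = -14.4191


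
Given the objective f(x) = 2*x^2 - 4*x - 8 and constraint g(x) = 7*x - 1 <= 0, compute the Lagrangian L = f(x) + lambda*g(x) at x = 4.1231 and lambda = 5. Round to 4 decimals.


Step 1: Evaluate f(x).
f(4.1231) = 2*4.1231^2 - 4*4.1231 - 8 = 9.5075
Step 2: Evaluate g(x).
g(4.1231) = 7*4.1231 - 1 = 27.8617
Step 3: Compute Lagrangian.
L = 9.5075 + 5*27.8617 = 148.816


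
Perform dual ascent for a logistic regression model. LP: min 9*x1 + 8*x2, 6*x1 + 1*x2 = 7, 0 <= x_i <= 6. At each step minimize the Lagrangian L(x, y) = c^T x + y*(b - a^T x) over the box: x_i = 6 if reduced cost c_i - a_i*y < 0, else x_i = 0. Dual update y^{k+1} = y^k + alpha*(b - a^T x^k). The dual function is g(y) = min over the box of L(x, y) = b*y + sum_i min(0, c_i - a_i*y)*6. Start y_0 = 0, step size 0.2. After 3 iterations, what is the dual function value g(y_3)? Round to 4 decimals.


Dual ascent for LP: min 9*x1 + 8*x2, 6*x1 + 1*x2 = 7, 0 <= x_i <= 6
Step 1: y^k = 0.0, reduced costs: (9.0, 8.0)
  x^k = (0.0, 0.0), subgradient = b - a^T x = 7.0
  y^{k+1} = 0.0 + 0.2*7.0 = 1.4
Step 2: y^k = 1.4, reduced costs: (0.6, 6.6)
  x^k = (0.0, 0.0), subgradient = b - a^T x = 7.0
  y^{k+1} = 1.4 + 0.2*7.0 = 2.8
Step 3: y^k = 2.8, reduced costs: (-7.8, 5.2)
  x^k = (6.0, 0.0), subgradient = b - a^T x = -29.0
  y^{k+1} = 2.8 + 0.2*-29.0 = -3.0
Dual objective at y_3 = -3.0: reduced costs (27.0, 11.0), box minimizer x = (0.0, 0.0)
g(y_3) = b*y + (c1 - a1*y)*x1 + (c2 - a2*y)*x2 = 7*(-3.0) + 27.0*0.0 + 11.0*0.0 = -21.0 + 0.0 + 0.0 = -21.0


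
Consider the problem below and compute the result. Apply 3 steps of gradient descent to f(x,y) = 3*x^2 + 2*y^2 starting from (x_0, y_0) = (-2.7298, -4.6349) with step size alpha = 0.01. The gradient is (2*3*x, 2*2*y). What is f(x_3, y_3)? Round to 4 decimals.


Gradient descent on f(x,y) = 3*x^2 + 2*y^2.
Starting point: (-2.7298, -4.6349), alpha = 0.01
Step 1: grad_x = 2*3*-2.7298 = -16.3788, grad_y = 2*2*-4.6349 = -18.5396
  x_1 = -2.7298 - 0.01*-16.3788 = -2.566
  y_1 = -4.6349 - 0.01*-18.5396 = -4.4495
Step 2: grad_x = 2*3*-2.566 = -15.3961, grad_y = 2*2*-4.4495 = -17.798
  x_2 = -2.566 - 0.01*-15.3961 = -2.4121
  y_2 = -4.4495 - 0.01*-17.798 = -4.2715
Step 3: grad_x = 2*3*-2.4121 = -14.4723, grad_y = 2*2*-4.2715 = -17.0861
  x_3 = -2.4121 - 0.01*-14.4723 = -2.2673
  y_3 = -4.2715 - 0.01*-17.0861 = -4.1007
f(-2.2673, -4.1007) = 3*(-2.2673)^2 + 2*(-4.1007)^2 = 49.0532


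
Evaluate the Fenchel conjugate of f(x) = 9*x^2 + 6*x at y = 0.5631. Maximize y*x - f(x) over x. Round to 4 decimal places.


f*(y) = sup_x {y*x - a*x^2 - b*x} = sup_x {(y-b)*x - a*x^2}
FOC: (y - b) - 2a*x = 0 => x* = (y - b)/(2a)
x* = (0.5631 - 6)/(2*9) = -0.3021
f*(0.5631) = (y-b)^2/(4a) = (0.5631 - 6)^2/(4*9)
= 29.5599/36 = 0.8211


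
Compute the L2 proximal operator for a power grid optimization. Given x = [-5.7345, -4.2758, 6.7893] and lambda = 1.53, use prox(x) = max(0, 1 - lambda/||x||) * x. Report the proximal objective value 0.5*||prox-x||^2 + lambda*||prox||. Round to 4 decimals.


Step 1: Compute ||x||.
||x|| = 9.8621
Step 2: Compute scaling factor.
scale = max(0, 1 - 1.53/9.8621) = 0.8449
Step 3: prox(x) = [-4.8449, -3.6125, 5.736]
||prox(x)|| = 8.3321
Step 4: Proximal objective.
0.5*||prox-x||^2 = 1.1705
lambda*||prox|| = 12.7481
Total = 13.9186


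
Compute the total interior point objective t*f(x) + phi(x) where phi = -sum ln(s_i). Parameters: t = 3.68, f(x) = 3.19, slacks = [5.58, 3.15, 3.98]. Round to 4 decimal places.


Step 1: Compute log-barrier.
ln values: [1.7192, 1.1474, 1.3813]
phi = -(1.7192 + 1.1474 + 1.3813) = -4.2479
Step 2: Compute augmented objective.
t*f(x) = 3.68*3.19 = 11.7392
Total = 11.7392 - 4.2479 = 7.4913


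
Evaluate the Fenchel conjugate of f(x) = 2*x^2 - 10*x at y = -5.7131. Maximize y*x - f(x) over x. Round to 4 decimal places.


f*(y) = sup_x {y*x - a*x^2 - b*x} = sup_x {(y-b)*x - a*x^2}
FOC: (y - b) - 2a*x = 0 => x* = (y - b)/(2a)
x* = (-5.7131 + 10)/(2*2) = 1.0717
f*(-5.7131) = (y-b)^2/(4a) = (-5.7131 + 10)^2/(4*2)
= 18.3775/8 = 2.2972


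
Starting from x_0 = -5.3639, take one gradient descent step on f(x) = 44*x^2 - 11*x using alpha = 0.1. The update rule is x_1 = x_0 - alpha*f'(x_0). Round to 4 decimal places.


We compute the gradient at x_0 and apply the update.
f'(x) = 88*x - 11
f'(-5.3639) = 88*-5.3639 - 11 = -483.0232
x_1 = -5.3639 - 0.1*-483.0232 = 42.9384


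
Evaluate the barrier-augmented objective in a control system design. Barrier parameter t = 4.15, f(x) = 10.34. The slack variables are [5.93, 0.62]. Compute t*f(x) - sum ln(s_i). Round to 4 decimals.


Step 1: Compute log-barrier.
ln values: [1.78, -0.478]
phi = -(1.78 - 0.478) = -1.302
Step 2: Compute augmented objective.
t*f(x) = 4.15*10.34 = 42.911
Total = 42.911 - 1.302 = 41.609


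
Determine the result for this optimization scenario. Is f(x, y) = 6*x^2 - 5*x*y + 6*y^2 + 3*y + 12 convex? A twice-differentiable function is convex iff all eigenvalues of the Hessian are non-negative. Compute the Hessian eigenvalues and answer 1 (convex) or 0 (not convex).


The Hessian of f(x,y) = 6*x^2 - 5*x*y + 6*y^2 + 3*y + 12 is:
H = [[12, -5], [-5, 12]]
Trace = 12 + 12 = 24
Determinant = 12*12 - (-5)^2 = 119
Discriminant = (24)^2 - 4*119 = 100.0
Eigenvalues: lambda_1 = 7.0, lambda_2 = 17.0
The function is convex.

1


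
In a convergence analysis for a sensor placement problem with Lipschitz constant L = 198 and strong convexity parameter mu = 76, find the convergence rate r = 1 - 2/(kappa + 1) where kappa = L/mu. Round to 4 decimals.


Step 1: Compute the condition number.
kappa = L/mu = 198/76 = 2.6053
Step 2: Compute the convergence rate.
r = 1 - 2/(kappa + 1) = 1 - 2*mu/(L + mu) = (L - mu)/(L + mu) = 122/274 = 0.4453


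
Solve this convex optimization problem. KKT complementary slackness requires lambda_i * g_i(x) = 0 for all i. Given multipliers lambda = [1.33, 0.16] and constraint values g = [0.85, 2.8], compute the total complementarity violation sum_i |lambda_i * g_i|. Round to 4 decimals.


KKT complementary slackness check:
lambda_1 * g_1 = 1.33 * 0.85 = 1.1305
lambda_2 * g_2 = 0.16 * 2.8 = 0.448
Total violation = 1.1305 + 0.448 = 1.5785


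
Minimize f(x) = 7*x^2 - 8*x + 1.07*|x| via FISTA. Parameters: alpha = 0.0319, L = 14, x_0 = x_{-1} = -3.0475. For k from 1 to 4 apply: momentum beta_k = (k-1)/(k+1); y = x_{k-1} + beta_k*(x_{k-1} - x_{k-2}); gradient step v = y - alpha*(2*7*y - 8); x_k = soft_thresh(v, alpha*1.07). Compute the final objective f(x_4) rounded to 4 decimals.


FISTA on f(x) = 7*x^2 - 8*x + 1.07*|x|
L = 14, alpha = 0.0319
Iteration 1: beta = 0.0, y = -3.0475 + 0.0*(-3.0475 + 3.0475) = -3.0475
  grad(y) = -50.665, v = y - alpha*grad = -1.4313
  prox(v) = soft_thresh(-1.4313, 0.0341) = -1.3972
Iteration 2: beta = 0.3333, y = -1.3972 + 0.3333*(-1.3972 + 3.0475) = -0.847
  grad(y) = -19.8585, v = y - alpha*grad = -0.2136
  prox(v) = soft_thresh(-0.2136, 0.0341) = -0.1794
Iteration 3: beta = 0.5, y = -0.1794 + 0.5*(-0.1794 + 1.3972) = 0.4295
  grad(y) = -1.9877, v = y - alpha*grad = 0.4929
  prox(v) = soft_thresh(0.4929, 0.0341) = 0.4587
Iteration 4: beta = 0.6, y = 0.4587 + 0.6*(0.4587 + 0.1794) = 0.8416
  grad(y) = 3.7825, v = y - alpha*grad = 0.7209
  prox(v) = soft_thresh(0.7209, 0.0341) = 0.6868
f(x_4) = 7*0.6868^2 - 8*0.6868 + 1.07*|0.6868| = -1.4576


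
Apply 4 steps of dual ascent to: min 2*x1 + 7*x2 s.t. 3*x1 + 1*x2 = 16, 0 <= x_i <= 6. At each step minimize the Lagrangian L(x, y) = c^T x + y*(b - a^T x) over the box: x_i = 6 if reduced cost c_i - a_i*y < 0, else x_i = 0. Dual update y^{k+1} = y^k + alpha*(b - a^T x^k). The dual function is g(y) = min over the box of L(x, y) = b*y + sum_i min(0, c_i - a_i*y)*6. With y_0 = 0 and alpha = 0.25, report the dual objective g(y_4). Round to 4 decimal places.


Dual ascent for LP: min 2*x1 + 7*x2, 3*x1 + 1*x2 = 16, 0 <= x_i <= 6
Step 1: y^k = 0.0, reduced costs: (2.0, 7.0)
  x^k = (0.0, 0.0), subgradient = b - a^T x = 16.0
  y^{k+1} = 0.0 + 0.25*16.0 = 4.0
Step 2: y^k = 4.0, reduced costs: (-10.0, 3.0)
  x^k = (6.0, 0.0), subgradient = b - a^T x = -2.0
  y^{k+1} = 4.0 + 0.25*-2.0 = 3.5
Step 3: y^k = 3.5, reduced costs: (-8.5, 3.5)
  x^k = (6.0, 0.0), subgradient = b - a^T x = -2.0
  y^{k+1} = 3.5 + 0.25*-2.0 = 3.0
Step 4: y^k = 3.0, reduced costs: (-7.0, 4.0)
  x^k = (6.0, 0.0), subgradient = b - a^T x = -2.0
  y^{k+1} = 3.0 + 0.25*-2.0 = 2.5
Dual objective at y_4 = 2.5: reduced costs (-5.5, 4.5), box minimizer x = (6.0, 0.0)
g(y_4) = b*y + (c1 - a1*y)*x1 + (c2 - a2*y)*x2 = 16*2.5 + (-5.5)*6.0 + 4.5*0.0 = 40.0 - 33.0 + 0.0 = 7.0


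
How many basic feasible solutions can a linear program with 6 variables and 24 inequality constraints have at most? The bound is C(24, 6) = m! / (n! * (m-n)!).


Each vertex corresponds to some choice of n active constraints out of m, so the number of vertices is at most C(m, n) = m! / (n!(m-n)!).
m = 24, n = 6
Numerator: 24 * 23 * 22 * 21 * 20 * 19
Denominator: 6! = 720
C(24, 6) = 134596


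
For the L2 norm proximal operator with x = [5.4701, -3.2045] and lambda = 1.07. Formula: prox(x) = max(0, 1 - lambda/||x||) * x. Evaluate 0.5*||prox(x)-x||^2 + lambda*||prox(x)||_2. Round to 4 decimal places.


Step 1: Compute ||x||.
||x|| = 6.3396
Step 2: Compute scaling factor.
scale = max(0, 1 - 1.07/6.3396) = 0.8312
Step 3: prox(x) = [4.5469, -2.6636]
||prox(x)|| = 5.2696
Step 4: Proximal objective.
0.5*||prox-x||^2 = 0.5725
lambda*||prox|| = 5.6385
Total = 6.2109


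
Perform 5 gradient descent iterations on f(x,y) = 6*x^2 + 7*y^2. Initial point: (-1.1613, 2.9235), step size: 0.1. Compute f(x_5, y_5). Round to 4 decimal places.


Gradient descent on f(x,y) = 6*x^2 + 7*y^2.
Starting point: (-1.1613, 2.9235), alpha = 0.1
Step 1: grad_x = 2*6*-1.1613 = -13.9356, grad_y = 2*7*2.9235 = 40.929
  x_1 = -1.1613 - 0.1*-13.9356 = 0.2323
  y_1 = 2.9235 - 0.1*40.929 = -1.1694
Step 2: grad_x = 2*6*0.2323 = 2.7871, grad_y = 2*7*-1.1694 = -16.3716
  x_2 = 0.2323 - 0.1*2.7871 = -0.0465
  y_2 = -1.1694 - 0.1*-16.3716 = 0.4678
Step 3: grad_x = 2*6*-0.0465 = -0.5574, grad_y = 2*7*0.4678 = 6.5486
  x_3 = -0.0465 - 0.1*-0.5574 = 0.0093
  y_3 = 0.4678 - 0.1*6.5486 = -0.1871
Step 4: grad_x = 2*6*0.0093 = 0.1115, grad_y = 2*7*-0.1871 = -2.6195
  x_4 = 0.0093 - 0.1*0.1115 = -0.0019
  y_4 = -0.1871 - 0.1*-2.6195 = 0.0748
Step 5: grad_x = 2*6*-0.0019 = -0.0223, grad_y = 2*7*0.0748 = 1.0478
  x_5 = -0.0019 - 0.1*-0.0223 = 0.0004
  y_5 = 0.0748 - 0.1*1.0478 = -0.0299
f(0.0004, -0.0299) = 6*0.0004^2 + 7*(-0.0299)^2 = 0.0063


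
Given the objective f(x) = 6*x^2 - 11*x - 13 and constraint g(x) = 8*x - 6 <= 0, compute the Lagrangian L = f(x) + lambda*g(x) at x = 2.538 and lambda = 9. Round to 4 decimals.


Step 1: Evaluate f(x).
f(2.538) = 6*2.538^2 - 11*2.538 - 13 = -2.2693
Step 2: Evaluate g(x).
g(2.538) = 8*2.538 - 6 = 14.304
Step 3: Compute Lagrangian.
L = -2.2693 + 9*14.304 = 126.4667


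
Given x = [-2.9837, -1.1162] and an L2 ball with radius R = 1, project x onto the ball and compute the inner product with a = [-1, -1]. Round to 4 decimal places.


Step 1: Compute ||x|| (intermediates to 6 decimals).
||x|| = sqrt((-2.9837)^2 + (-1.1162)^2) = 3.18565
Step 2: Project.
Since ||x|| > R, scale = R/||x|| = 1/3.18565 = 0.313908, proj(x) = scale * x
proj(x) = [-0.936607, -0.350384]
Step 3: Dot product.
a^T * proj(x) = -1*(-0.936607) - 1*(-0.350384) = 1.287


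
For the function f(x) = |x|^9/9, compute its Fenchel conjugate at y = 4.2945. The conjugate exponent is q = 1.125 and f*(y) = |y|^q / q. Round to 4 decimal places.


The conjugate exponent q satisfies 1/p + 1/q = 1.
p = 9, so q = 9/(9 - 1) = 1.125
|y|^q = 4.2945^1.125 = 5.1526
f*(4.2945) = 5.1526 / 1.125 = 4.5801


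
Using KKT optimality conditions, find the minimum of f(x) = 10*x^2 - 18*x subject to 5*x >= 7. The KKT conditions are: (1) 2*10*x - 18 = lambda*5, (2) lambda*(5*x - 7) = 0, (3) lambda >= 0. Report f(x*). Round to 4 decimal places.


Step 1: Try lambda = 0 (constraint inactive).
x_unc = 18/(2*10) = 0.9
Check: 5*0.9 = 4.5 < 7 -- violated!
Step 2: Constraint must be active: 5*x = 7
x* = 7/5 = 1.4
lambda = (2*10*1.4 - 18)/5 = 2.0
Step 3: Compute optimal value.
f(x*) = 10*1.4^2 - 18*1.4 = -5.6


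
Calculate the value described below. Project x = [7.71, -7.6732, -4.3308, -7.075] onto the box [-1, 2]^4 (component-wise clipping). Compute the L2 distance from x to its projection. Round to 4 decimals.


Project each component onto [-1, 2].
clip(7.71) = 2.0, clip(-7.6732) = -1.0, clip(-4.3308) = -1.0, clip(-7.075) = -1.0
Projection = [2.0, -1.0, -1.0, -1.0]
Squared diffs: [32.6041, 44.5316, 11.0942, 36.9056]
Distance = sqrt(125.1355) = 11.1864


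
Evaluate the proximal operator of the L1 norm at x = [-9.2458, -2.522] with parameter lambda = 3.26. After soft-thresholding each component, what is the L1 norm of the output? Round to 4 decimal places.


Soft-thresholding with lambda = 3.26:
prox(-9.2458) = sign(-9.2458)*max(|-9.2458| - 3.26, 0) = -5.9858
prox(-2.522) = sign(-2.522)*max(|-2.522| - 3.26, 0) = 0.0
prox(x) = [-5.9858, 0.0]
||prox(x)||_1 = 5.9858 + 0.0 = 5.9858


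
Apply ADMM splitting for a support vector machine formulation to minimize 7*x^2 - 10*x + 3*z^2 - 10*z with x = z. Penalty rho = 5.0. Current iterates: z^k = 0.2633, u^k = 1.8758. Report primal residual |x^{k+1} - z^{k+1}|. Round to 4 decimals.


ADMM iteration with rho = 5.0, z^k = 0.2633, u^k = 1.8758
Step 1: x-update.
Minimize 7*x^2 - 10*x + (5.0/2)*(x - 0.2633 + 1.8758)^2
FOC: (2*7 + 5.0)*x = 10 + 5.0*(0.2633 - 1.8758)
x^{k+1} = 0.102
Step 2: z-update.
Minimize 3*z^2 - 10*z + (5.0/2)*(0.102 - z + 1.8758)^2
FOC: (2*3 + 5.0)*z = 10 + 5.0*(0.102 + 1.8758)
z^{k+1} = 1.8081
Step 3: u-update.
u^{k+1} = 1.8758 + 0.102 - 1.8081 = 0.1697
Step 4: Primal residual = |0.102 - 1.8081| = 1.7061


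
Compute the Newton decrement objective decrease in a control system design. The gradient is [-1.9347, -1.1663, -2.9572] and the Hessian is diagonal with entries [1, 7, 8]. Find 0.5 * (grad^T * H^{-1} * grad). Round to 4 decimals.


Step 1: H is diagonal, so H^(-1) * g = [-1.9347, -0.1666, -0.3697].
Step 2: g^T H^(-1) g = sum_i g_i^2 / H_ii
  = (-1.9347)^2/1 + (-1.1663)^2/7 + (-2.9572)^2/8
  = 3.7431 + 0.1943 + 1.0931 = 5.0305
Step 3: Objective decrease = 0.5 * g^T H^(-1) g = 2.5153


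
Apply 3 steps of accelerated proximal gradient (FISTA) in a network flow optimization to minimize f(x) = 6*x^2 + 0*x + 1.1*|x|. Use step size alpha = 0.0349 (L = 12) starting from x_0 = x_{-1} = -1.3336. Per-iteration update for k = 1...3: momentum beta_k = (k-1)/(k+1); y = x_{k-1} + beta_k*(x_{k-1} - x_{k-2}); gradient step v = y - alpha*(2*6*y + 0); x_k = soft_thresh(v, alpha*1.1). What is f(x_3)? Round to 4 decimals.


FISTA on f(x) = 6*x^2 + 0*x + 1.1*|x|
L = 12, alpha = 0.0349
Iteration 1: beta = 0.0, y = -1.3336 + 0.0*(-1.3336 + 1.3336) = -1.3336
  grad(y) = -16.0032, v = y - alpha*grad = -0.7751
  prox(v) = soft_thresh(-0.7751, 0.0384) = -0.7367
Iteration 2: beta = 0.3333, y = -0.7367 + 0.3333*(-0.7367 + 1.3336) = -0.5377
  grad(y) = -6.4528, v = y - alpha*grad = -0.3125
  prox(v) = soft_thresh(-0.3125, 0.0384) = -0.2741
Iteration 3: beta = 0.5, y = -0.2741 + 0.5*(-0.2741 + 0.7367) = -0.0429
  grad(y) = -0.5143, v = y - alpha*grad = -0.0249
  prox(v) = soft_thresh(-0.0249, 0.0384) = 0.0
f(x_3) = 6*0.0^2 + 0*0.0 + 1.1*|0.0| = 0.0


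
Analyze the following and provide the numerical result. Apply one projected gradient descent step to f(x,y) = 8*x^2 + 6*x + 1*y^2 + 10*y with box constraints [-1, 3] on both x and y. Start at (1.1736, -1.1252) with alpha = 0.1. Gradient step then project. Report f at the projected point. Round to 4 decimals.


Step 1: Compute gradient at (1.1736, -1.1252).
grad_x = 2*8*1.1736 + 6 = 24.7776
grad_y = 2*1*-1.1252 + 10 = 7.7496
Step 2: Gradient step.
x_raw = 1.1736 - 0.1*24.7776 = -1.3042
y_raw = -1.1252 - 0.1*7.7496 = -1.9002
Step 3: Project onto [-1, 3].
x_proj = clip(-1.3042) = -1.0
y_proj = clip(-1.9002) = -1.0
Step 4: Evaluate f.
f(-1.0, -1.0) = -7.0


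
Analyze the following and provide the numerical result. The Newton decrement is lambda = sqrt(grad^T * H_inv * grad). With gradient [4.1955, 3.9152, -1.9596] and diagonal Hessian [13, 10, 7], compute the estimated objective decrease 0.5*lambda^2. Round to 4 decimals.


Step 1: H is diagonal, so H^(-1) * g = [0.3227, 0.3915, -0.2799].
Step 2: g^T H^(-1) g = sum_i g_i^2 / H_ii
  = (4.1955)^2/13 + (3.9152)^2/10 + (-1.9596)^2/7
  = 1.354 + 1.5329 + 0.5486 = 3.4355
Step 3: Objective decrease = 0.5 * g^T H^(-1) g = 1.7177


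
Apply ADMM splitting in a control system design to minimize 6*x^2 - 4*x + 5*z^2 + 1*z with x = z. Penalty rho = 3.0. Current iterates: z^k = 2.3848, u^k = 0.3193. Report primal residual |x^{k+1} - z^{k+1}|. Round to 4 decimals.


ADMM iteration with rho = 3.0, z^k = 2.3848, u^k = 0.3193
Step 1: x-update.
Minimize 6*x^2 - 4*x + (3.0/2)*(x - 2.3848 + 0.3193)^2
FOC: (2*6 + 3.0)*x = 4 + 3.0*(2.3848 - 0.3193)
x^{k+1} = 0.6798
Step 2: z-update.
Minimize 5*z^2 + 1*z + (3.0/2)*(0.6798 - z + 0.3193)^2
FOC: (2*5 + 3.0)*z = -1 + 3.0*(0.6798 + 0.3193)
z^{k+1} = 0.1536
Step 3: u-update.
u^{k+1} = 0.3193 + 0.6798 - 0.1536 = 0.8454
Step 4: Primal residual = |0.6798 - 0.1536| = 0.5261


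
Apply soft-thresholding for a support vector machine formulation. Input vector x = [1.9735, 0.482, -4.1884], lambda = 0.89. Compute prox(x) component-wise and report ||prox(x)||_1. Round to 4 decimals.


Soft-thresholding with lambda = 0.89:
prox(1.9735) = sign(1.9735)*max(|1.9735| - 0.89, 0) = 1.0835
prox(0.482) = sign(0.482)*max(|0.482| - 0.89, 0) = 0.0
prox(-4.1884) = sign(-4.1884)*max(|-4.1884| - 0.89, 0) = -3.2984
prox(x) = [1.0835, 0.0, -3.2984]
||prox(x)||_1 = 1.0835 + 0.0 + 3.2984 = 4.3819


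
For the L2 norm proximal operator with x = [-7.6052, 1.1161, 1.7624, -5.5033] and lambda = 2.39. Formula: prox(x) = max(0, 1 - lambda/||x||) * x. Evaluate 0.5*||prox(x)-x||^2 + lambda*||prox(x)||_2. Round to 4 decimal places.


Step 1: Compute ||x||.
||x|| = 9.6165
Step 2: Compute scaling factor.
scale = max(0, 1 - 2.39/9.6165) = 0.7515
Step 3: prox(x) = [-5.7151, 0.8387, 1.3244, -4.1356]
||prox(x)|| = 7.2265
Step 4: Proximal objective.
0.5*||prox-x||^2 = 2.8561
lambda*||prox|| = 17.2713
Total = 20.1274


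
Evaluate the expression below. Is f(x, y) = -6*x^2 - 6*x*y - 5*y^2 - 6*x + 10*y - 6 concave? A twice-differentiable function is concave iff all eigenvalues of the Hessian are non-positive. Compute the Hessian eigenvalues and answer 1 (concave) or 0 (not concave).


The Hessian of f(x,y) = -6*x^2 - 6*x*y - 5*y^2 - 6*x + 10*y - 6 is:
H = [[-12, -6], [-6, -10]]
Trace = -12 - 10 = -22
Determinant = -12*-10 - (-6)^2 = 84
Discriminant = (-22)^2 - 4*84 = 148.0
Eigenvalues: lambda_1 = -17.0828, lambda_2 = -4.9172
The function is concave.

1


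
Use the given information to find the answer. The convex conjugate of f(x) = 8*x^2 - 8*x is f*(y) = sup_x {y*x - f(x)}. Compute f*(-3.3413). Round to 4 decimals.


f*(y) = sup_x {y*x - a*x^2 - b*x} = sup_x {(y-b)*x - a*x^2}
FOC: (y - b) - 2a*x = 0 => x* = (y - b)/(2a)
x* = (-3.3413 + 8)/(2*8) = 0.2912
f*(-3.3413) = (y-b)^2/(4a) = (-3.3413 + 8)^2/(4*8)
= 21.7035/32 = 0.6782


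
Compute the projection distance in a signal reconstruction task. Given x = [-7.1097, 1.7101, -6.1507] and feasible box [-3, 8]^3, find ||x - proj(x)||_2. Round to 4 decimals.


Project each component onto [-3, 8].
clip(-7.1097) = -3.0, clip(1.7101) = 1.7101, clip(-6.1507) = -3.0
Projection = [-3.0, 1.7101, -3.0]
Squared diffs: [16.8896, 0.0, 9.9269]
Distance = sqrt(26.8165) = 5.1785


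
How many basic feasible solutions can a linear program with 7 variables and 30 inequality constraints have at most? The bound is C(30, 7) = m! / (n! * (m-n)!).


Each vertex corresponds to some choice of n active constraints out of m, so the number of vertices is at most C(m, n) = m! / (n!(m-n)!).
m = 30, n = 7
Numerator: 30 * 29 * 28 * 27 * 26 * 25 * 24
Denominator: 7! = 5040
C(30, 7) = 2035800


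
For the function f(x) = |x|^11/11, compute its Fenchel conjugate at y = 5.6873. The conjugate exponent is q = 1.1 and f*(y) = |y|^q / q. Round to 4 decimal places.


The conjugate exponent q satisfies 1/p + 1/q = 1.
p = 11, so q = 11/(11 - 1) = 1.1
|y|^q = 5.6873^1.1 = 6.767
f*(5.6873) = 6.767 / 1.1 = 6.1518


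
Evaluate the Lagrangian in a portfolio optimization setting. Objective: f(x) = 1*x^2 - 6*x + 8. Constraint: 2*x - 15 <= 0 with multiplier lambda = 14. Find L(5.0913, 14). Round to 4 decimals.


Step 1: Evaluate f(x).
f(5.0913) = 1*5.0913^2 - 6*5.0913 + 8 = 3.3735
Step 2: Evaluate g(x).
g(5.0913) = 2*5.0913 - 15 = -4.8174
Step 3: Compute Lagrangian.
L = 3.3735 + 14*-4.8174 = -64.0701


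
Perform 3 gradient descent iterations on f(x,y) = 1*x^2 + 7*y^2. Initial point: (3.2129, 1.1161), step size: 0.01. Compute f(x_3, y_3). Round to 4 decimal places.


Gradient descent on f(x,y) = 1*x^2 + 7*y^2.
Starting point: (3.2129, 1.1161), alpha = 0.01
Step 1: grad_x = 2*1*3.2129 = 6.4258, grad_y = 2*7*1.1161 = 15.6254
  x_1 = 3.2129 - 0.01*6.4258 = 3.1486
  y_1 = 1.1161 - 0.01*15.6254 = 0.9598
Step 2: grad_x = 2*1*3.1486 = 6.2973, grad_y = 2*7*0.9598 = 13.4378
  x_2 = 3.1486 - 0.01*6.2973 = 3.0857
  y_2 = 0.9598 - 0.01*13.4378 = 0.8255
Step 3: grad_x = 2*1*3.0857 = 6.1713, grad_y = 2*7*0.8255 = 11.5565
  x_3 = 3.0857 - 0.01*6.1713 = 3.024
  y_3 = 0.8255 - 0.01*11.5565 = 0.7099
f(3.024, 0.7099) = 1*3.024^2 + 7*0.7099^2 = 12.672


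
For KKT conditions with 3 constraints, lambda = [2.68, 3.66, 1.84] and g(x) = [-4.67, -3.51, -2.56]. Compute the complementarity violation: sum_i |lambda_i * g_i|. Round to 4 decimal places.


KKT complementary slackness check:
lambda_1 * g_1 = 2.68 * -4.67 = -12.5156
lambda_2 * g_2 = 3.66 * -3.51 = -12.8466
lambda_3 * g_3 = 1.84 * -2.56 = -4.7104
Total violation = 12.5156 + 12.8466 + 4.7104 = 30.0726


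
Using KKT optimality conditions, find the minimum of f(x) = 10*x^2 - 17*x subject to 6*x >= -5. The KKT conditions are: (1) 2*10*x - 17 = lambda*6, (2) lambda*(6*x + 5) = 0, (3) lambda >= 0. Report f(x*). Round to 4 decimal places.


Step 1: Try lambda = 0 (constraint inactive).
Stationarity: 2*10*x - 17 = 0
x* = 17/(2*10) = 0.85
Check constraint: 6*0.85 = 5.1 >= -5 -- satisfied.
Step 2: Compute optimal value.
f(x*) = 10*0.85^2 - 17*0.85 = -7.225


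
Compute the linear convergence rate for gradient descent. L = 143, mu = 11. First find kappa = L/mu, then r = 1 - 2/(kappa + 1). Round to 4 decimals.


Step 1: Compute the condition number.
kappa = L/mu = 143/11 = 13.0
Step 2: Compute the convergence rate.
r = 1 - 2/(kappa + 1) = 1 - 2*mu/(L + mu) = (L - mu)/(L + mu) = 132/154 = 0.8571


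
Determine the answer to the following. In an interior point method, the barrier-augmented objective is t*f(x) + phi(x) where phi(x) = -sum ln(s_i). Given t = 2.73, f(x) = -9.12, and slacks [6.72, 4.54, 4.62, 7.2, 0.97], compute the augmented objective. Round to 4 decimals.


Step 1: Compute log-barrier.
ln values: [1.9051, 1.5129, 1.5304, 1.9741, -0.0305]
phi = -(1.9051 + 1.5129 + 1.5304 + 1.9741 - 0.0305) = -6.892
Step 2: Compute augmented objective.
t*f(x) = 2.73*-9.12 = -24.8976
Total = -24.8976 - 6.892 = -31.7896


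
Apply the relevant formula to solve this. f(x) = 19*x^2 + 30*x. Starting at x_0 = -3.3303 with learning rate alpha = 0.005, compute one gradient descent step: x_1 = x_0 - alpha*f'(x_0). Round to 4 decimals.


We compute the gradient at x_0 and apply the update.
f'(x) = 38*x + 30
f'(-3.3303) = 38*-3.3303 + 30 = -96.5514
x_1 = -3.3303 - 0.005*-96.5514 = -2.8475


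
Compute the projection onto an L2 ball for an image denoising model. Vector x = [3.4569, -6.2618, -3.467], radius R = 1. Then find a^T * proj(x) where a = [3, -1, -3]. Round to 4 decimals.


Step 1: Compute ||x|| (intermediates to 6 decimals).
||x|| = sqrt(3.4569^2 + (-6.2618)^2 + (-3.467)^2) = 7.948609
Step 2: Project.
Since ||x|| > R, scale = R/||x|| = 1/7.948609 = 0.125808, proj(x) = scale * x
proj(x) = [0.434906, -0.787785, -0.436176]
Step 3: Dot product.
a^T * proj(x) = 3*0.434906 - 1*(-0.787785) - 3*(-0.436176) = 3.401


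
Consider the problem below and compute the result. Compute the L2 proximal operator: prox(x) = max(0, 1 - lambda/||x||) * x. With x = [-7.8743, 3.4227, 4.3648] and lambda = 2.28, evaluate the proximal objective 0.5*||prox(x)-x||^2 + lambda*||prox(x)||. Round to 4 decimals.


Step 1: Compute ||x||.
||x|| = 9.6318
Step 2: Compute scaling factor.
scale = max(0, 1 - 2.28/9.6318) = 0.7633
Step 3: prox(x) = [-6.0103, 2.6125, 3.3316]
||prox(x)|| = 7.3518
Step 4: Proximal objective.
0.5*||prox-x||^2 = 2.5992
lambda*||prox|| = 16.7621
Total = 19.3612


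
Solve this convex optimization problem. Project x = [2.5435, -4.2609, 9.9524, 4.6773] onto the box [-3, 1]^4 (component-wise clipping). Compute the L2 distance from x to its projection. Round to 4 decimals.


Project each component onto [-3, 1].
clip(2.5435) = 1.0, clip(-4.2609) = -3.0, clip(9.9524) = 1.0, clip(4.6773) = 1.0
Projection = [1.0, -3.0, 1.0, 1.0]
Squared diffs: [2.3824, 1.5899, 80.1455, 13.5225]
Distance = sqrt(97.6403) = 9.8813


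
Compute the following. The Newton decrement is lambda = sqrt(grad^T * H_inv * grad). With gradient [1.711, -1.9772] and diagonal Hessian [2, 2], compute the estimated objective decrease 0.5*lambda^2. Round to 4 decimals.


Step 1: H is diagonal, so H^(-1) * g = [0.8555, -0.9886].
Step 2: g^T H^(-1) g = sum_i g_i^2 / H_ii
  = (1.711)^2/2 + (-1.9772)^2/2
  = 1.4638 + 1.9547 = 3.4184
Step 3: Objective decrease = 0.5 * g^T H^(-1) g = 1.7092


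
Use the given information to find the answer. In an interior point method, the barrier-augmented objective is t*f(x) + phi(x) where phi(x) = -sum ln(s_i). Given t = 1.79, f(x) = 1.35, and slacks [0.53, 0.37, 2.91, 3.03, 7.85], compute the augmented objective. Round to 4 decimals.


Step 1: Compute log-barrier.
ln values: [-0.6349, -0.9943, 1.0682, 1.1086, 2.0605]
phi = -(-0.6349 - 0.9943 + 1.0682 + 1.1086 + 2.0605) = -2.6081
Step 2: Compute augmented objective.
t*f(x) = 1.79*1.35 = 2.4165
Total = 2.4165 - 2.6081 = -0.1916


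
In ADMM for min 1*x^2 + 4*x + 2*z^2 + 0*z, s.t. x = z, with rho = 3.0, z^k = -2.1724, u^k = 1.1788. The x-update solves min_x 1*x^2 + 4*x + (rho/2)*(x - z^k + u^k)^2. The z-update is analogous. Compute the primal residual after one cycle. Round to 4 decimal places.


ADMM iteration with rho = 3.0, z^k = -2.1724, u^k = 1.1788
Step 1: x-update.
Minimize 1*x^2 + 4*x + (3.0/2)*(x + 2.1724 + 1.1788)^2
FOC: (2*1 + 3.0)*x = -4 + 3.0*(-2.1724 - 1.1788)
x^{k+1} = -2.8107
Step 2: z-update.
Minimize 2*z^2 + 0*z + (3.0/2)*(-2.8107 - z + 1.1788)^2
FOC: (2*2 + 3.0)*z = 0 + 3.0*(-2.8107 + 1.1788)
z^{k+1} = -0.6994
Step 3: u-update.
u^{k+1} = 1.1788 - 2.8107 + 0.6994 = -0.9325
Step 4: Primal residual = |-2.8107 + 0.6994| = 2.1113


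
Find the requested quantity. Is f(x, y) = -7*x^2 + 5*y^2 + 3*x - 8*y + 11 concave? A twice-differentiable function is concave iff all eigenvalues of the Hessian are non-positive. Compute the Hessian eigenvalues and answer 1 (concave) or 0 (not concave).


The Hessian of f(x,y) = -7*x^2 + 5*y^2 + 3*x - 8*y + 11 is:
H = [[-14, 0], [0, 10]]
Trace = -14 + 10 = -4
Determinant = -14*10 - (0)^2 = -140
Discriminant = (-4)^2 - 4*-140 = 576.0
Eigenvalues: lambda_1 = -14.0, lambda_2 = 10.0
The function is not concave.

0


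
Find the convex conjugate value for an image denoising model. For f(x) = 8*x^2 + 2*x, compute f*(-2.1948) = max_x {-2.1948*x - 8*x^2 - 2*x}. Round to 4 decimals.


f*(y) = sup_x {y*x - a*x^2 - b*x} = sup_x {(y-b)*x - a*x^2}
FOC: (y - b) - 2a*x = 0 => x* = (y - b)/(2a)
x* = (-2.1948 - 2)/(2*8) = -0.2622
f*(-2.1948) = (y-b)^2/(4a) = (-2.1948 - 2)^2/(4*8)
= 17.5963/32 = 0.5499


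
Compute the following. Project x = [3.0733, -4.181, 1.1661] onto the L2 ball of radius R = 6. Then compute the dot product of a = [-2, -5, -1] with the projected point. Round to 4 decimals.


Step 1: Compute ||x|| (intermediates to 6 decimals).
||x|| = sqrt(3.0733^2 + (-4.181)^2 + 1.1661^2) = 5.318432
Step 2: Project.
Since ||x|| <= R, proj = x (no scaling needed).
proj(x) = [3.0733, -4.181, 1.1661]
Step 3: Dot product.
a^T * proj(x) = -2*3.0733 - 5*(-4.181) - 1*1.1661 = 13.5923


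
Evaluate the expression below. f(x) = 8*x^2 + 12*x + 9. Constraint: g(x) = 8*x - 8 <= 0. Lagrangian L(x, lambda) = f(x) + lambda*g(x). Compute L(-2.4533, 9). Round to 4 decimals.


Step 1: Evaluate f(x).
f(-2.4533) = 8*(-2.4533)^2 + 12*(-2.4533) + 9 = 27.7098
Step 2: Evaluate g(x).
g(-2.4533) = 8*-2.4533 - 8 = -27.6264
Step 3: Compute Lagrangian.
L = 27.7098 + 9*-27.6264 = -220.9278
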